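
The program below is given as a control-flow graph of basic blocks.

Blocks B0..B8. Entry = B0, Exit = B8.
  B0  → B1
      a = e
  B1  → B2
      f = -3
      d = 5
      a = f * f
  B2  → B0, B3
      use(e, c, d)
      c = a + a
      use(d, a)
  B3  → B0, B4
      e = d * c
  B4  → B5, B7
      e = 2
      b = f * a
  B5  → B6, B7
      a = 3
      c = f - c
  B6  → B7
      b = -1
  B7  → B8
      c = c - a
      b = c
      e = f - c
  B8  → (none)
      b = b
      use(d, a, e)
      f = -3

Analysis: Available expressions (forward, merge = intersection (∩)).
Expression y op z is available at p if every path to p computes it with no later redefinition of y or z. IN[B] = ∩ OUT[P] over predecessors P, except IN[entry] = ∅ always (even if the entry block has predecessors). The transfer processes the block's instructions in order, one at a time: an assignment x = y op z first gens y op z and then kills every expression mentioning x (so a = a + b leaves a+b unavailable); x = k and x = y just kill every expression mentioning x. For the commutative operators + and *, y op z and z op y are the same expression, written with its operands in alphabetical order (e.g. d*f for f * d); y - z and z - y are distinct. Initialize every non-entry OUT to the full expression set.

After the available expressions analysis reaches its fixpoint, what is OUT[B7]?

Per-block solution:
  B0:  IN={}  OUT={}
  B1:  IN={}  OUT={f*f}
  B2:  IN={f*f}  OUT={a+a, f*f}
  B3:  IN={a+a, f*f}  OUT={a+a, c*d, f*f}
  B4:  IN={a+a, c*d, f*f}  OUT={a*f, a+a, c*d, f*f}
  B5:  IN={a*f, a+a, c*d, f*f}  OUT={f*f}
  B6:  IN={f*f}  OUT={f*f}
  B7:  IN={f*f}  OUT={f*f, f-c}
  B8:  IN={f*f, f-c}  OUT={}

Merge at B7: IN[B7] = OUT[B4] ∩ OUT[B5] ∩ OUT[B6] = {f*f}
Applying B7's transfer function to that IN value gives OUT[B7] (row B7 above).

Answer: {f*f, f-c}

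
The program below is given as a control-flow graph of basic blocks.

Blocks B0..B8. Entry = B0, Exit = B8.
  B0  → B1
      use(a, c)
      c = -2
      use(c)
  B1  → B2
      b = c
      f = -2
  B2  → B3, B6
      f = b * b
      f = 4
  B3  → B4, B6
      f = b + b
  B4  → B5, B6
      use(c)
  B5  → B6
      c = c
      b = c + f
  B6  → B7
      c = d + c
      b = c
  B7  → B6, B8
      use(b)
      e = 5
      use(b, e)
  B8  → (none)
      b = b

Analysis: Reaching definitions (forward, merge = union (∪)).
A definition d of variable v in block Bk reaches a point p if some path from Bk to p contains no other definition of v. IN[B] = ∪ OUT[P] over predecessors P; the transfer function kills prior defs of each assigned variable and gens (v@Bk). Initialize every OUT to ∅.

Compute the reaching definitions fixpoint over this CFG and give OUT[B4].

Answer: {b@B1, c@B0, f@B3}

Trace:
Converged values:
  B0:  IN={}  OUT={c@B0}
  B1:  IN={c@B0}  OUT={b@B1, c@B0, f@B1}
  B2:  IN={b@B1, c@B0, f@B1}  OUT={b@B1, c@B0, f@B2}
  B3:  IN={b@B1, c@B0, f@B2}  OUT={b@B1, c@B0, f@B3}
  B4:  IN={b@B1, c@B0, f@B3}  OUT={b@B1, c@B0, f@B3}
  B5:  IN={b@B1, c@B0, f@B3}  OUT={b@B5, c@B5, f@B3}
  B6:  IN={b@B1, b@B5, b@B6, c@B0, c@B5, c@B6, e@B7, f@B2, f@B3}  OUT={b@B6, c@B6, e@B7, f@B2, f@B3}
  B7:  IN={b@B6, c@B6, e@B7, f@B2, f@B3}  OUT={b@B6, c@B6, e@B7, f@B2, f@B3}
  B8:  IN={b@B6, c@B6, e@B7, f@B2, f@B3}  OUT={b@B8, c@B6, e@B7, f@B2, f@B3}

Merge at B4: IN[B4] = OUT[B3] = {b@B1, c@B0, f@B3}
Applying B4's transfer function to that IN value gives OUT[B4] (row B4 above).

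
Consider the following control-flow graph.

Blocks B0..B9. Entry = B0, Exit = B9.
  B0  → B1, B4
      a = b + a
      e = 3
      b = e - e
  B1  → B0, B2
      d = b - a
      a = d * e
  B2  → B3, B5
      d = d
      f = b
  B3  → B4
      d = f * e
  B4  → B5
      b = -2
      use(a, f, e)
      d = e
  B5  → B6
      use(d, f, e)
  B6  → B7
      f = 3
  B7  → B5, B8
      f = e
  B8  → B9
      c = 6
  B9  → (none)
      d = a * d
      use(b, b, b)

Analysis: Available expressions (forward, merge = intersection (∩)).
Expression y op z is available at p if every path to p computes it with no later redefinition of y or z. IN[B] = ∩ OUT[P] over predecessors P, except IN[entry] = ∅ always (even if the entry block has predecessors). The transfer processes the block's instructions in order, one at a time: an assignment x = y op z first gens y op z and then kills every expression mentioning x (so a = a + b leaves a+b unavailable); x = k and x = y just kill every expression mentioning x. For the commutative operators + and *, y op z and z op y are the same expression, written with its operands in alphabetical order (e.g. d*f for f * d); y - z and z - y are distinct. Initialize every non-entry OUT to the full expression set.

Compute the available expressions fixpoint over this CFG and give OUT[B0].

Answer: {e-e}

Working:
Fixpoint table:
  B0: | IN={} | OUT={e-e}
  B1: | IN={e-e} | OUT={d*e, e-e}
  B2: | IN={d*e, e-e} | OUT={e-e}
  B3: | IN={e-e} | OUT={e*f, e-e}
  B4: | IN={e-e} | OUT={e-e}
  B5: | IN={e-e} | OUT={e-e}
  B6: | IN={e-e} | OUT={e-e}
  B7: | IN={e-e} | OUT={e-e}
  B8: | IN={e-e} | OUT={e-e}
  B9: | IN={e-e} | OUT={e-e}

Merge at B0 (entry node, so the boundary value {} is joined with the incoming edge(s)): IN[B0] = {} ∩ OUT[B1] = {}
Applying B0's transfer function to that IN value gives OUT[B0] (row B0 above).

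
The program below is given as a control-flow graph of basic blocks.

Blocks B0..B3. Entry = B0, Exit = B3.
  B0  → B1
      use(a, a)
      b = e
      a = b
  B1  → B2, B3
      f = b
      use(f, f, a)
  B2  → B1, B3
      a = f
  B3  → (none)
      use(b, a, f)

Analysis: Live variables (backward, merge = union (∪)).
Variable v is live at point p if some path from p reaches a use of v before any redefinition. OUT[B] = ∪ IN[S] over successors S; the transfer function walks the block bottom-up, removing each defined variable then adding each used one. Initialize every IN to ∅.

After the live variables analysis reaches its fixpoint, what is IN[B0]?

Answer: {a, e}

Working:
Per-block solution:
  B0:  IN={a, e}  OUT={a, b}
  B1:  IN={a, b}  OUT={a, b, f}
  B2:  IN={b, f}  OUT={a, b, f}
  B3:  IN={a, b, f}  OUT={}

Merge at B0: OUT[B0] = IN[B1] = {a, b}
Applying B0's transfer function to that OUT value gives IN[B0] (row B0 above).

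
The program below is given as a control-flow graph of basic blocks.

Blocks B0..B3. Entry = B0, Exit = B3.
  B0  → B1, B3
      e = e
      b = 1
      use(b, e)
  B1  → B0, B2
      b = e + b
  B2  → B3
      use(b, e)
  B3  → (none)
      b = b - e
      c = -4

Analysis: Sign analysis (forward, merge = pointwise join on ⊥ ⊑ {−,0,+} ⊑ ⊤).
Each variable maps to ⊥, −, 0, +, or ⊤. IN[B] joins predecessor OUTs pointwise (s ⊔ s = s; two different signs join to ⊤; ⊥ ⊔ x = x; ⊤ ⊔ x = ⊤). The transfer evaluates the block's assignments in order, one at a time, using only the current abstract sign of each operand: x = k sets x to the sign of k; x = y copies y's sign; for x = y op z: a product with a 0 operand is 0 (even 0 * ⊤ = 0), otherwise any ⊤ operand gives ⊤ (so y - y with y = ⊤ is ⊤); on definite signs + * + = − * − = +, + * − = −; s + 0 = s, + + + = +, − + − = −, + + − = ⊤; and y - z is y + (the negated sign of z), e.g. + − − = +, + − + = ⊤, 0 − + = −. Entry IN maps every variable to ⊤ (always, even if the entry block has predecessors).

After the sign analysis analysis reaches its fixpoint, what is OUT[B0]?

Converged values:
  B0:  IN=(all ⊤)  OUT={b:+; rest ⊤}
  B1:  IN={b:+; rest ⊤}  OUT=(all ⊤)
  B2:  IN=(all ⊤)  OUT=(all ⊤)
  B3:  IN=(all ⊤)  OUT={c:-; rest ⊤}

Merge at B0 (entry node, so the boundary value (all ⊤) is joined with the incoming edge(s)): IN[B0] = (all ⊤) ⊔ OUT[B1] = {a: ⊤, b: ⊤, c: ⊤, d: ⊤, e: ⊤, f: ⊤}
Applying B0's transfer function to that IN value gives OUT[B0] (row B0 above).

Answer: {a: ⊤, b: +, c: ⊤, d: ⊤, e: ⊤, f: ⊤}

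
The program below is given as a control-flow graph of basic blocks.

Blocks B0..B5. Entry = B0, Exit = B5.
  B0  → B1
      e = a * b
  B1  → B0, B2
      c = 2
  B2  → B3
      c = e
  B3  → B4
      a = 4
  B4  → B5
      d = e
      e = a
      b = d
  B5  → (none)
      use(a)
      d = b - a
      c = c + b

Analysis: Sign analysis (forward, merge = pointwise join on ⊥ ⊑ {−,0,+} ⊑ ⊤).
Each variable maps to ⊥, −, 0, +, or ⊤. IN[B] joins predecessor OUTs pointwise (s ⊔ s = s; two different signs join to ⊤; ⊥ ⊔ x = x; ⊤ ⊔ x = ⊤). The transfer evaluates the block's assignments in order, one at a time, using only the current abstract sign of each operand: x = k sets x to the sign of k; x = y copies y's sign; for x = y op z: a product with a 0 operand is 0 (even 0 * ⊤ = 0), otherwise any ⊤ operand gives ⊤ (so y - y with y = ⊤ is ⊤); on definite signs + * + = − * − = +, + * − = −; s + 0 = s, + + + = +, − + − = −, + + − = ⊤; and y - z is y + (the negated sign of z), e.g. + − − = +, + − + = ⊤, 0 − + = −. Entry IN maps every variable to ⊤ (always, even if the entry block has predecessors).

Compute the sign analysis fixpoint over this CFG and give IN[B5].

Converged values:
  B0: | IN=(all ⊤) | OUT=(all ⊤)
  B1: | IN=(all ⊤) | OUT={c:+; rest ⊤}
  B2: | IN={c:+; rest ⊤} | OUT=(all ⊤)
  B3: | IN=(all ⊤) | OUT={a:+; rest ⊤}
  B4: | IN={a:+; rest ⊤} | OUT={a:+, e:+; rest ⊤}
  B5: | IN={a:+, e:+; rest ⊤} | OUT={a:+, e:+; rest ⊤}

Merge at B5: IN[B5] = OUT[B4] = {a: +, b: ⊤, c: ⊤, d: ⊤, e: +, f: ⊤}

Answer: {a: +, b: ⊤, c: ⊤, d: ⊤, e: +, f: ⊤}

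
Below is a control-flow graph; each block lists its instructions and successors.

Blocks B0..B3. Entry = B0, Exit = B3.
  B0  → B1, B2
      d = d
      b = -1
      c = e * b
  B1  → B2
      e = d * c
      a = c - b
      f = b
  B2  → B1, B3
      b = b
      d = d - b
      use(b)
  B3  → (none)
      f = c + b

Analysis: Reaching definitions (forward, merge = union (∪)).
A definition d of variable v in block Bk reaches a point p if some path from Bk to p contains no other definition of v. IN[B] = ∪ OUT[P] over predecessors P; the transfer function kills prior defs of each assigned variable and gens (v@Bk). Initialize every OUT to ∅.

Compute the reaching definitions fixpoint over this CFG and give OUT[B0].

Answer: {b@B0, c@B0, d@B0}

Derivation:
Fixpoint table:
  B0: | IN={} | OUT={b@B0, c@B0, d@B0}
  B1: | IN={a@B1, b@B0, b@B2, c@B0, d@B0, d@B2, e@B1, f@B1} | OUT={a@B1, b@B0, b@B2, c@B0, d@B0, d@B2, e@B1, f@B1}
  B2: | IN={a@B1, b@B0, b@B2, c@B0, d@B0, d@B2, e@B1, f@B1} | OUT={a@B1, b@B2, c@B0, d@B2, e@B1, f@B1}
  B3: | IN={a@B1, b@B2, c@B0, d@B2, e@B1, f@B1} | OUT={a@B1, b@B2, c@B0, d@B2, e@B1, f@B3}

B0 is the boundary node: IN[B0] = {}
Applying B0's transfer function to that IN value gives OUT[B0] (row B0 above).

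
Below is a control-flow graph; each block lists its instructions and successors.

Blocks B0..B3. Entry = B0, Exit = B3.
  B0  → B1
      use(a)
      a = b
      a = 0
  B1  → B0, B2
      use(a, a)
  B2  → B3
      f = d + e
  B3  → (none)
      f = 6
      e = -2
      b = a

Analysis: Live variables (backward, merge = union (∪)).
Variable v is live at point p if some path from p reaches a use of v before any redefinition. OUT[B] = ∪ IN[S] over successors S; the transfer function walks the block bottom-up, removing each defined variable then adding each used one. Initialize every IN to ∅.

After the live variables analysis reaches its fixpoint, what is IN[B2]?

Answer: {a, d, e}

Working:
Converged values:
  B0:   IN={a, b, d, e}   OUT={a, b, d, e}
  B1:   IN={a, b, d, e}   OUT={a, b, d, e}
  B2:   IN={a, d, e}   OUT={a}
  B3:   IN={a}   OUT={}

Merge at B2: OUT[B2] = IN[B3] = {a}
Applying B2's transfer function to that OUT value gives IN[B2] (row B2 above).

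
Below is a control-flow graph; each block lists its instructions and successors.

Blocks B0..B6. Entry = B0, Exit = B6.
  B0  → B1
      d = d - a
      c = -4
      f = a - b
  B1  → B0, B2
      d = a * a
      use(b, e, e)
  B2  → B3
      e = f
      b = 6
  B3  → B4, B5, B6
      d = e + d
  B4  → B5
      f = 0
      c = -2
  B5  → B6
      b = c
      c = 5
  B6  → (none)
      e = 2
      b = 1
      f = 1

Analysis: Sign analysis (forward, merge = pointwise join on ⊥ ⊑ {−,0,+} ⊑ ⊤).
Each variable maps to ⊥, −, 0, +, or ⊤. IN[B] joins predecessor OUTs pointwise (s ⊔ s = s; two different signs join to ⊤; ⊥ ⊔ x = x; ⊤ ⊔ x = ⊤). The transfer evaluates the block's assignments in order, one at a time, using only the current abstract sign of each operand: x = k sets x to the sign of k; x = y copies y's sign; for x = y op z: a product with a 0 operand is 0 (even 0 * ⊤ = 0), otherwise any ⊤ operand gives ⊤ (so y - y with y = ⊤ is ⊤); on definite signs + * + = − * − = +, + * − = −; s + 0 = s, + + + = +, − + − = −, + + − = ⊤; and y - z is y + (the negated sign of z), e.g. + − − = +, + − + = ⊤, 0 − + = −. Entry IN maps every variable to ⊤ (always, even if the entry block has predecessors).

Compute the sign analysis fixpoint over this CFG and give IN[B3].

Per-block solution:
  B0:  IN=(all ⊤)  OUT={c:-; rest ⊤}
  B1:  IN={c:-; rest ⊤}  OUT={c:-; rest ⊤}
  B2:  IN={c:-; rest ⊤}  OUT={b:+, c:-; rest ⊤}
  B3:  IN={b:+, c:-; rest ⊤}  OUT={b:+, c:-; rest ⊤}
  B4:  IN={b:+, c:-; rest ⊤}  OUT={b:+, c:-, f:0; rest ⊤}
  B5:  IN={b:+, c:-; rest ⊤}  OUT={b:-, c:+; rest ⊤}
  B6:  IN=(all ⊤)  OUT={b:+, e:+, f:+; rest ⊤}

Merge at B3: IN[B3] = OUT[B2] = {a: ⊤, b: +, c: -, d: ⊤, e: ⊤, f: ⊤}

Answer: {a: ⊤, b: +, c: -, d: ⊤, e: ⊤, f: ⊤}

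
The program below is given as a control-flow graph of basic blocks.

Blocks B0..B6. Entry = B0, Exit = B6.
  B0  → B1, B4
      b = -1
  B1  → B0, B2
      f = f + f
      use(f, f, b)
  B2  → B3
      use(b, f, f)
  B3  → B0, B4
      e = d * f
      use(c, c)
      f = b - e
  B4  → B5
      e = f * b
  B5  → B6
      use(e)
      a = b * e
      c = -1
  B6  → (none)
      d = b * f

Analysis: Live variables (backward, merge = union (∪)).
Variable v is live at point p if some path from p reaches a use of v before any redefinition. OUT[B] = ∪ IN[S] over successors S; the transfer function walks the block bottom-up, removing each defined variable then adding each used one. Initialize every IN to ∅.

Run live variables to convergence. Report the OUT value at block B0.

Answer: {b, c, d, f}

Trace:
Fixpoint table:
  B0:  IN={c, d, f}  OUT={b, c, d, f}
  B1:  IN={b, c, d, f}  OUT={b, c, d, f}
  B2:  IN={b, c, d, f}  OUT={b, c, d, f}
  B3:  IN={b, c, d, f}  OUT={b, c, d, f}
  B4:  IN={b, f}  OUT={b, e, f}
  B5:  IN={b, e, f}  OUT={b, f}
  B6:  IN={b, f}  OUT={}

Merge at B0: OUT[B0] = IN[B1] ⊔ IN[B4] = {b, c, d, f}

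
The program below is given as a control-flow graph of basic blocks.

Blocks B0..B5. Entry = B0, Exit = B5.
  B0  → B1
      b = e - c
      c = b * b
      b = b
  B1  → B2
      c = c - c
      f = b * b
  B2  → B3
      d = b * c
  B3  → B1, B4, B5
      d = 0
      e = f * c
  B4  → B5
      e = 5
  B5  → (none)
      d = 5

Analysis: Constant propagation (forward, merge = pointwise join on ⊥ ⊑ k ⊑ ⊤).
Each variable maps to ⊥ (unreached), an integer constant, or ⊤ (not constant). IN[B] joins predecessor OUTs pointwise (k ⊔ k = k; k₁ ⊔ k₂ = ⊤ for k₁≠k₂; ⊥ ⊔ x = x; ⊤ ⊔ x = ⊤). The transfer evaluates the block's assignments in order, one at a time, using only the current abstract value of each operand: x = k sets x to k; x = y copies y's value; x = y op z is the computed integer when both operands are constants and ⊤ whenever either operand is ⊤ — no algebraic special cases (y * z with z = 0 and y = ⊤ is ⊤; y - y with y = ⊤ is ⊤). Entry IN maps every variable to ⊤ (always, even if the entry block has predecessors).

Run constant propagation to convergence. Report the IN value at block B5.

Answer: {a: ⊤, b: ⊤, c: ⊤, d: 0, e: ⊤, f: ⊤}

Trace:
Fixpoint table:
  B0:  IN=(all ⊤)  OUT=(all ⊤)
  B1:  IN=(all ⊤)  OUT=(all ⊤)
  B2:  IN=(all ⊤)  OUT=(all ⊤)
  B3:  IN=(all ⊤)  OUT={d:0; rest ⊤}
  B4:  IN={d:0; rest ⊤}  OUT={d:0, e:5; rest ⊤}
  B5:  IN={d:0; rest ⊤}  OUT={d:5; rest ⊤}

Merge at B5: IN[B5] = OUT[B3] ⊔ OUT[B4] = {a: ⊤, b: ⊤, c: ⊤, d: 0, e: ⊤, f: ⊤}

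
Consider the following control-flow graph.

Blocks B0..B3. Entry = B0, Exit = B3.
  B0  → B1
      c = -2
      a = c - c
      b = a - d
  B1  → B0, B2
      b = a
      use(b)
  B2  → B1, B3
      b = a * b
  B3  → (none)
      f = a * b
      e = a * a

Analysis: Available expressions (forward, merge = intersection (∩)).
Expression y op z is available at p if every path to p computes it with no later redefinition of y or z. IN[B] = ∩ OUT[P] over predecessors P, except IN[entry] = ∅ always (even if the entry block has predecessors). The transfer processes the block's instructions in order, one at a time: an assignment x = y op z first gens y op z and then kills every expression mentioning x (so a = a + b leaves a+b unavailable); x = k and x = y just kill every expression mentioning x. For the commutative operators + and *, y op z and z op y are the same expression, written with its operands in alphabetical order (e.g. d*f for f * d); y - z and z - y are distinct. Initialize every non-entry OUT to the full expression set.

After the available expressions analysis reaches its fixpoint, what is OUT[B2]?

Fixpoint table:
  B0: | IN={} | OUT={a-d, c-c}
  B1: | IN={a-d, c-c} | OUT={a-d, c-c}
  B2: | IN={a-d, c-c} | OUT={a-d, c-c}
  B3: | IN={a-d, c-c} | OUT={a*a, a*b, a-d, c-c}

Merge at B2: IN[B2] = OUT[B1] = {a-d, c-c}
Applying B2's transfer function to that IN value gives OUT[B2] (row B2 above).

Answer: {a-d, c-c}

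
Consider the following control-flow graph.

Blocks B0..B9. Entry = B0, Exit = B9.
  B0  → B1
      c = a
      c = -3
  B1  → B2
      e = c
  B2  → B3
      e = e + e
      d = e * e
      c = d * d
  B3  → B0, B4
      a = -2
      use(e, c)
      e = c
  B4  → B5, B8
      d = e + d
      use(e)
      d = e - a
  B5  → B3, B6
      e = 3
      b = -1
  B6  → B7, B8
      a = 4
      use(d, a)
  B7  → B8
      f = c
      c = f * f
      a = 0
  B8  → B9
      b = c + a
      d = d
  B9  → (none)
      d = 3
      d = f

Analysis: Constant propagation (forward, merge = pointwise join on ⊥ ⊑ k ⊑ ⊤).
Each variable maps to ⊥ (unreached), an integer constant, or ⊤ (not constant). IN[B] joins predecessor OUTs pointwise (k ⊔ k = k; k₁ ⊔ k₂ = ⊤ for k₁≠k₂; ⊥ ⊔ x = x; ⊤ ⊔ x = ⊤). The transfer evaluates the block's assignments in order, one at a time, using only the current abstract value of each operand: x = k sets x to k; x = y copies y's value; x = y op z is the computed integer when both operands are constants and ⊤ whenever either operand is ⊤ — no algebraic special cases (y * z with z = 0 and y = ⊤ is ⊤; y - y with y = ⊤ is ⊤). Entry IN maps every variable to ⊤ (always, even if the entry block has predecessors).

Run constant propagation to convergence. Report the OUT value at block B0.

Answer: {a: ⊤, b: ⊤, c: -3, d: ⊤, e: ⊤, f: ⊤}

Derivation:
Per-block solution:
  B0:   IN=(all ⊤)   OUT={c:-3; rest ⊤}
  B1:   IN={c:-3; rest ⊤}   OUT={c:-3, e:-3; rest ⊤}
  B2:   IN={c:-3, e:-3; rest ⊤}   OUT={c:1296, d:36, e:-6; rest ⊤}
  B3:   IN={c:1296; rest ⊤}   OUT={a:-2, c:1296, e:1296; rest ⊤}
  B4:   IN={a:-2, c:1296, e:1296; rest ⊤}   OUT={a:-2, c:1296, d:1298, e:1296; rest ⊤}
  B5:   IN={a:-2, c:1296, d:1298, e:1296; rest ⊤}   OUT={a:-2, b:-1, c:1296, d:1298, e:3; rest ⊤}
  B6:   IN={a:-2, b:-1, c:1296, d:1298, e:3; rest ⊤}   OUT={a:4, b:-1, c:1296, d:1298, e:3; rest ⊤}
  B7:   IN={a:4, b:-1, c:1296, d:1298, e:3; rest ⊤}   OUT={a:0, b:-1, c:1679616, d:1298, e:3, f:1296; rest ⊤}
  B8:   IN={d:1298; rest ⊤}   OUT={d:1298; rest ⊤}
  B9:   IN={d:1298; rest ⊤}   OUT=(all ⊤)

Merge at B0 (entry node, so the boundary value (all ⊤) is joined with the incoming edge(s)): IN[B0] = (all ⊤) ⊔ OUT[B3] = {a: ⊤, b: ⊤, c: ⊤, d: ⊤, e: ⊤, f: ⊤}
Applying B0's transfer function to that IN value gives OUT[B0] (row B0 above).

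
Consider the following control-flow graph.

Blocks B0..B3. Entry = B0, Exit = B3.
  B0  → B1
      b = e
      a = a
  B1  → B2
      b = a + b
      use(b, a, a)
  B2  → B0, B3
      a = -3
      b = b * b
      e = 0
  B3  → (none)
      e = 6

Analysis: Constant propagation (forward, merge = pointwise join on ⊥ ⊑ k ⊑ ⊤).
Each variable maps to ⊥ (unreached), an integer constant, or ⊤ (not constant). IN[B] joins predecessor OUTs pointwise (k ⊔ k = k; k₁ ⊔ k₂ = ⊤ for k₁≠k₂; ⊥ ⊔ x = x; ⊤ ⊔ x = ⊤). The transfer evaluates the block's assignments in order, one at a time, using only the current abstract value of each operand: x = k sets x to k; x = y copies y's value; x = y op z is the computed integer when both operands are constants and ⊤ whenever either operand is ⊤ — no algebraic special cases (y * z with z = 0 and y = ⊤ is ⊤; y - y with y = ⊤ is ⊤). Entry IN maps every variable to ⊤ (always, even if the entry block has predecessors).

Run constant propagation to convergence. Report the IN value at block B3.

Per-block solution:
  B0: | IN=(all ⊤) | OUT=(all ⊤)
  B1: | IN=(all ⊤) | OUT=(all ⊤)
  B2: | IN=(all ⊤) | OUT={a:-3, e:0; rest ⊤}
  B3: | IN={a:-3, e:0; rest ⊤} | OUT={a:-3, e:6; rest ⊤}

Merge at B3: IN[B3] = OUT[B2] = {a: -3, b: ⊤, c: ⊤, d: ⊤, e: 0, f: ⊤}

Answer: {a: -3, b: ⊤, c: ⊤, d: ⊤, e: 0, f: ⊤}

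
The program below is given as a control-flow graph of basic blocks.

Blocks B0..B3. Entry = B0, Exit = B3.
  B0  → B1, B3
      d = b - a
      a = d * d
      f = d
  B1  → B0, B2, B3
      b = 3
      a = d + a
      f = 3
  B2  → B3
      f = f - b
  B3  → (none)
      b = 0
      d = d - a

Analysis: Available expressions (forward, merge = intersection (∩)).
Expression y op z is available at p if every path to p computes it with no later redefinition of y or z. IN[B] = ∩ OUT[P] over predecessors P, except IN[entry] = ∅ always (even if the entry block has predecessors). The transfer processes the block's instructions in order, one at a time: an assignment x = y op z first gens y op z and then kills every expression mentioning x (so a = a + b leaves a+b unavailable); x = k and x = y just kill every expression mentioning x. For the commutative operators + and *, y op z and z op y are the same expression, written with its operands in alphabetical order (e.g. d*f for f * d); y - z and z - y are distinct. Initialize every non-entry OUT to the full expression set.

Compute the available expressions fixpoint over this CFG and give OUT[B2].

Answer: {d*d}

Derivation:
Per-block solution:
  B0:  IN={}  OUT={d*d}
  B1:  IN={d*d}  OUT={d*d}
  B2:  IN={d*d}  OUT={d*d}
  B3:  IN={d*d}  OUT={}

Merge at B2: IN[B2] = OUT[B1] = {d*d}
Applying B2's transfer function to that IN value gives OUT[B2] (row B2 above).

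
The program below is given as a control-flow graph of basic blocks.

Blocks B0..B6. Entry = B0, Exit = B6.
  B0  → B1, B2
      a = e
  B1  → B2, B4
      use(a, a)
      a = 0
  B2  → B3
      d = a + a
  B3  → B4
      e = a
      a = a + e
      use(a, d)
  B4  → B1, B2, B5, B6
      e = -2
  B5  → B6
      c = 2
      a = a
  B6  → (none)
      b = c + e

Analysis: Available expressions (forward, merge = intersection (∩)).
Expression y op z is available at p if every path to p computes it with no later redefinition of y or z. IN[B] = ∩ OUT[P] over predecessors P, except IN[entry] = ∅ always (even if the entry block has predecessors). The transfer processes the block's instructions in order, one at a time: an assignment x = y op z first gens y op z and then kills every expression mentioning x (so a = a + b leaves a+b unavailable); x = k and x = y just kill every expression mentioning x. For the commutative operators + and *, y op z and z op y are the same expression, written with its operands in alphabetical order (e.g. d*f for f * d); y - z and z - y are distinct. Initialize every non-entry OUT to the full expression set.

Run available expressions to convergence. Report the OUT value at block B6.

Answer: {c+e}

Derivation:
Converged values:
  B0:   IN={}   OUT={}
  B1:   IN={}   OUT={}
  B2:   IN={}   OUT={a+a}
  B3:   IN={a+a}   OUT={}
  B4:   IN={}   OUT={}
  B5:   IN={}   OUT={}
  B6:   IN={}   OUT={c+e}

Merge at B6: IN[B6] = OUT[B4] ∩ OUT[B5] = {}
Applying B6's transfer function to that IN value gives OUT[B6] (row B6 above).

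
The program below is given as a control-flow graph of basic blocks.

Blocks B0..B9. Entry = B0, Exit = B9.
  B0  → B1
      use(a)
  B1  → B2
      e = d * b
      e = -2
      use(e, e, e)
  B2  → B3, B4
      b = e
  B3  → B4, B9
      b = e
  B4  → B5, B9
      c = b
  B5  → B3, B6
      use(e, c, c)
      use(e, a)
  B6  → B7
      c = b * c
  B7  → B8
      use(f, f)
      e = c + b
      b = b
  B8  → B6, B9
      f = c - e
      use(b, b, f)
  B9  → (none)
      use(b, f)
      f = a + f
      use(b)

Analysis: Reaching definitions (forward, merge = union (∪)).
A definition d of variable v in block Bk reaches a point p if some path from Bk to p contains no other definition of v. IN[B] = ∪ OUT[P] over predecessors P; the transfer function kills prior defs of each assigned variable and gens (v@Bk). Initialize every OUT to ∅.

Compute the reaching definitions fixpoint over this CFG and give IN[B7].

Converged values:
  B0:   IN={}   OUT={}
  B1:   IN={}   OUT={e@B1}
  B2:   IN={e@B1}   OUT={b@B2, e@B1}
  B3:   IN={b@B2, b@B3, c@B4, e@B1}   OUT={b@B3, c@B4, e@B1}
  B4:   IN={b@B2, b@B3, c@B4, e@B1}   OUT={b@B2, b@B3, c@B4, e@B1}
  B5:   IN={b@B2, b@B3, c@B4, e@B1}   OUT={b@B2, b@B3, c@B4, e@B1}
  B6:   IN={b@B2, b@B3, b@B7, c@B4, c@B6, e@B1, e@B7, f@B8}   OUT={b@B2, b@B3, b@B7, c@B6, e@B1, e@B7, f@B8}
  B7:   IN={b@B2, b@B3, b@B7, c@B6, e@B1, e@B7, f@B8}   OUT={b@B7, c@B6, e@B7, f@B8}
  B8:   IN={b@B7, c@B6, e@B7, f@B8}   OUT={b@B7, c@B6, e@B7, f@B8}
  B9:   IN={b@B2, b@B3, b@B7, c@B4, c@B6, e@B1, e@B7, f@B8}   OUT={b@B2, b@B3, b@B7, c@B4, c@B6, e@B1, e@B7, f@B9}

Merge at B7: IN[B7] = OUT[B6] = {b@B2, b@B3, b@B7, c@B6, e@B1, e@B7, f@B8}

Answer: {b@B2, b@B3, b@B7, c@B6, e@B1, e@B7, f@B8}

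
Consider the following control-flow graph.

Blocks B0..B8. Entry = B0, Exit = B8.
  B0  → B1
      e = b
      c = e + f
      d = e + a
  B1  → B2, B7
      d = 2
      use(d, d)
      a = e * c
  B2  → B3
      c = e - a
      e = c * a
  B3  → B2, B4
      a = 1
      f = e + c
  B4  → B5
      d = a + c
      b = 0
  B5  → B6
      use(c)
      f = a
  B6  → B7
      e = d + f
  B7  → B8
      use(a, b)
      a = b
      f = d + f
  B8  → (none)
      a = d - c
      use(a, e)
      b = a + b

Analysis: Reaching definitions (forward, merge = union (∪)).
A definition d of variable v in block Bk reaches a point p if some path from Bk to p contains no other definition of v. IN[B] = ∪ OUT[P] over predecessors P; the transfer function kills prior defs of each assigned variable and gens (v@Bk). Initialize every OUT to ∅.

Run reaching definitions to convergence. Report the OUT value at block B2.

Converged values:
  B0:  IN={}  OUT={c@B0, d@B0, e@B0}
  B1:  IN={c@B0, d@B0, e@B0}  OUT={a@B1, c@B0, d@B1, e@B0}
  B2:  IN={a@B1, a@B3, c@B0, c@B2, d@B1, e@B0, e@B2, f@B3}  OUT={a@B1, a@B3, c@B2, d@B1, e@B2, f@B3}
  B3:  IN={a@B1, a@B3, c@B2, d@B1, e@B2, f@B3}  OUT={a@B3, c@B2, d@B1, e@B2, f@B3}
  B4:  IN={a@B3, c@B2, d@B1, e@B2, f@B3}  OUT={a@B3, b@B4, c@B2, d@B4, e@B2, f@B3}
  B5:  IN={a@B3, b@B4, c@B2, d@B4, e@B2, f@B3}  OUT={a@B3, b@B4, c@B2, d@B4, e@B2, f@B5}
  B6:  IN={a@B3, b@B4, c@B2, d@B4, e@B2, f@B5}  OUT={a@B3, b@B4, c@B2, d@B4, e@B6, f@B5}
  B7:  IN={a@B1, a@B3, b@B4, c@B0, c@B2, d@B1, d@B4, e@B0, e@B6, f@B5}  OUT={a@B7, b@B4, c@B0, c@B2, d@B1, d@B4, e@B0, e@B6, f@B7}
  B8:  IN={a@B7, b@B4, c@B0, c@B2, d@B1, d@B4, e@B0, e@B6, f@B7}  OUT={a@B8, b@B8, c@B0, c@B2, d@B1, d@B4, e@B0, e@B6, f@B7}

Merge at B2: IN[B2] = OUT[B1] ⊔ OUT[B3] = {a@B1, a@B3, c@B0, c@B2, d@B1, e@B0, e@B2, f@B3}
Applying B2's transfer function to that IN value gives OUT[B2] (row B2 above).

Answer: {a@B1, a@B3, c@B2, d@B1, e@B2, f@B3}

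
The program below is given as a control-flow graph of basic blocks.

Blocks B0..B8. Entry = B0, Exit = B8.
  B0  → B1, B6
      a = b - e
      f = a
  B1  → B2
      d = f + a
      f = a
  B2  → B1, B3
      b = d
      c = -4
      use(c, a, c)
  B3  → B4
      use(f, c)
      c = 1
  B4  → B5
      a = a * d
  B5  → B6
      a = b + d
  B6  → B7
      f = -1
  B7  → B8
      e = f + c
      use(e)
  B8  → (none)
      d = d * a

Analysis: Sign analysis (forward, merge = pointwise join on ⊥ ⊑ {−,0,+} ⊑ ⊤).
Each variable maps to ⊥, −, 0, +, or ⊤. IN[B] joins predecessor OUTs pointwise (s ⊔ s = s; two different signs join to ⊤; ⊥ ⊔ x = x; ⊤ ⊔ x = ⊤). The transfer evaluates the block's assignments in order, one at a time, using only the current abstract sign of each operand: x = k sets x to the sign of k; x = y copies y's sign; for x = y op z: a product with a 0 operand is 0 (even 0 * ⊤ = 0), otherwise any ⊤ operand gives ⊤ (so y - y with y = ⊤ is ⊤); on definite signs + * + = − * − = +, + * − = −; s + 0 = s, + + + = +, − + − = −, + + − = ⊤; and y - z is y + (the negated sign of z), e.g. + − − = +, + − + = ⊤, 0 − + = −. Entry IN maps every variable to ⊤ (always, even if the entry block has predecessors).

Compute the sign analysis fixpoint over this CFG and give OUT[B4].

Converged values:
  B0: | IN=(all ⊤) | OUT=(all ⊤)
  B1: | IN=(all ⊤) | OUT=(all ⊤)
  B2: | IN=(all ⊤) | OUT={c:-; rest ⊤}
  B3: | IN={c:-; rest ⊤} | OUT={c:+; rest ⊤}
  B4: | IN={c:+; rest ⊤} | OUT={c:+; rest ⊤}
  B5: | IN={c:+; rest ⊤} | OUT={c:+; rest ⊤}
  B6: | IN=(all ⊤) | OUT={f:-; rest ⊤}
  B7: | IN={f:-; rest ⊤} | OUT={f:-; rest ⊤}
  B8: | IN={f:-; rest ⊤} | OUT={f:-; rest ⊤}

Merge at B4: IN[B4] = OUT[B3] = {a: ⊤, b: ⊤, c: +, d: ⊤, e: ⊤, f: ⊤}
Applying B4's transfer function to that IN value gives OUT[B4] (row B4 above).

Answer: {a: ⊤, b: ⊤, c: +, d: ⊤, e: ⊤, f: ⊤}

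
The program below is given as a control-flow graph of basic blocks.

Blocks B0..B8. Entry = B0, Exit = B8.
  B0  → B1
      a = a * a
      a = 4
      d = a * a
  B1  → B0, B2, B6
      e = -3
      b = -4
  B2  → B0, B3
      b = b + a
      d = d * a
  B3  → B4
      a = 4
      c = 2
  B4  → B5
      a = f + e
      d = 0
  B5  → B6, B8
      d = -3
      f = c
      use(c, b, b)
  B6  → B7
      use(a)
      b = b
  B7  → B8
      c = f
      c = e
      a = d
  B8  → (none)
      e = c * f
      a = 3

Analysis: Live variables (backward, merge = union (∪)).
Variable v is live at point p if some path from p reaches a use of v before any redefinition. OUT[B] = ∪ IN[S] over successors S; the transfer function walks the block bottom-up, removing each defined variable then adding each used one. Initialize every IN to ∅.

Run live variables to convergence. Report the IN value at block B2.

Converged values:
  B0:   IN={a, f}   OUT={a, d, f}
  B1:   IN={a, d, f}   OUT={a, b, d, e, f}
  B2:   IN={a, b, d, e, f}   OUT={a, b, e, f}
  B3:   IN={b, e, f}   OUT={b, c, e, f}
  B4:   IN={b, c, e, f}   OUT={a, b, c, e}
  B5:   IN={a, b, c, e}   OUT={a, b, c, d, e, f}
  B6:   IN={a, b, d, e, f}   OUT={d, e, f}
  B7:   IN={d, e, f}   OUT={c, f}
  B8:   IN={c, f}   OUT={}

Merge at B2: OUT[B2] = IN[B0] ⊔ IN[B3] = {a, b, e, f}
Applying B2's transfer function to that OUT value gives IN[B2] (row B2 above).

Answer: {a, b, d, e, f}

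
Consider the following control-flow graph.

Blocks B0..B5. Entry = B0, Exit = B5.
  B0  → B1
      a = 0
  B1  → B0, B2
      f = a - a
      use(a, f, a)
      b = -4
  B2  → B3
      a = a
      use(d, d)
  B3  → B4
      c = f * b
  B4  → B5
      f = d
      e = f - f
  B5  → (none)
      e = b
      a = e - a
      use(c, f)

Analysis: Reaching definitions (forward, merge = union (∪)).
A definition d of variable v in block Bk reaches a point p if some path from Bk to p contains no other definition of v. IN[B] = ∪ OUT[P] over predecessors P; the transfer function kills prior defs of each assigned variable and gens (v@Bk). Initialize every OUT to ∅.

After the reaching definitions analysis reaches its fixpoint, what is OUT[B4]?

Per-block solution:
  B0:   IN={a@B0, b@B1, f@B1}   OUT={a@B0, b@B1, f@B1}
  B1:   IN={a@B0, b@B1, f@B1}   OUT={a@B0, b@B1, f@B1}
  B2:   IN={a@B0, b@B1, f@B1}   OUT={a@B2, b@B1, f@B1}
  B3:   IN={a@B2, b@B1, f@B1}   OUT={a@B2, b@B1, c@B3, f@B1}
  B4:   IN={a@B2, b@B1, c@B3, f@B1}   OUT={a@B2, b@B1, c@B3, e@B4, f@B4}
  B5:   IN={a@B2, b@B1, c@B3, e@B4, f@B4}   OUT={a@B5, b@B1, c@B3, e@B5, f@B4}

Merge at B4: IN[B4] = OUT[B3] = {a@B2, b@B1, c@B3, f@B1}
Applying B4's transfer function to that IN value gives OUT[B4] (row B4 above).

Answer: {a@B2, b@B1, c@B3, e@B4, f@B4}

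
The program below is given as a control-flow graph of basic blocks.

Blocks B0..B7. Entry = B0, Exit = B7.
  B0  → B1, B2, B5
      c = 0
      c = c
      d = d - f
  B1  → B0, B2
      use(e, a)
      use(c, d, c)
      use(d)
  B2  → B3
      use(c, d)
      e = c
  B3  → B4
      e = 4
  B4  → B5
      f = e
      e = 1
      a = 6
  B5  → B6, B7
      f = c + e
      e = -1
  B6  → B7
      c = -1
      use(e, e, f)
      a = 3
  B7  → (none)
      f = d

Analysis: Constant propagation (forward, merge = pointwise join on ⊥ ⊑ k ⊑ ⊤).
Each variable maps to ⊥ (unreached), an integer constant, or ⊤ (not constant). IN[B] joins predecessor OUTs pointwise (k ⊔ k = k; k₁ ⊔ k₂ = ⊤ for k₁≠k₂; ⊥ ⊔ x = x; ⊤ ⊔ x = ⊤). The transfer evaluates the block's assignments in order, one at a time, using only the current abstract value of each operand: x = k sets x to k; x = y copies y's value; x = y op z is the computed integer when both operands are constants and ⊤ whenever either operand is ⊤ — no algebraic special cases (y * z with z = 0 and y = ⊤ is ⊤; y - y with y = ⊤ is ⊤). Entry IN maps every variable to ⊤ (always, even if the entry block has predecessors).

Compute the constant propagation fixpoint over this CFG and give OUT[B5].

Fixpoint table:
  B0:  IN=(all ⊤)  OUT={c:0; rest ⊤}
  B1:  IN={c:0; rest ⊤}  OUT={c:0; rest ⊤}
  B2:  IN={c:0; rest ⊤}  OUT={c:0, e:0; rest ⊤}
  B3:  IN={c:0, e:0; rest ⊤}  OUT={c:0, e:4; rest ⊤}
  B4:  IN={c:0, e:4; rest ⊤}  OUT={a:6, c:0, e:1, f:4; rest ⊤}
  B5:  IN={c:0; rest ⊤}  OUT={c:0, e:-1; rest ⊤}
  B6:  IN={c:0, e:-1; rest ⊤}  OUT={a:3, c:-1, e:-1; rest ⊤}
  B7:  IN={e:-1; rest ⊤}  OUT={e:-1; rest ⊤}

Merge at B5: IN[B5] = OUT[B0] ⊔ OUT[B4] = {a: ⊤, b: ⊤, c: 0, d: ⊤, e: ⊤, f: ⊤}
Applying B5's transfer function to that IN value gives OUT[B5] (row B5 above).

Answer: {a: ⊤, b: ⊤, c: 0, d: ⊤, e: -1, f: ⊤}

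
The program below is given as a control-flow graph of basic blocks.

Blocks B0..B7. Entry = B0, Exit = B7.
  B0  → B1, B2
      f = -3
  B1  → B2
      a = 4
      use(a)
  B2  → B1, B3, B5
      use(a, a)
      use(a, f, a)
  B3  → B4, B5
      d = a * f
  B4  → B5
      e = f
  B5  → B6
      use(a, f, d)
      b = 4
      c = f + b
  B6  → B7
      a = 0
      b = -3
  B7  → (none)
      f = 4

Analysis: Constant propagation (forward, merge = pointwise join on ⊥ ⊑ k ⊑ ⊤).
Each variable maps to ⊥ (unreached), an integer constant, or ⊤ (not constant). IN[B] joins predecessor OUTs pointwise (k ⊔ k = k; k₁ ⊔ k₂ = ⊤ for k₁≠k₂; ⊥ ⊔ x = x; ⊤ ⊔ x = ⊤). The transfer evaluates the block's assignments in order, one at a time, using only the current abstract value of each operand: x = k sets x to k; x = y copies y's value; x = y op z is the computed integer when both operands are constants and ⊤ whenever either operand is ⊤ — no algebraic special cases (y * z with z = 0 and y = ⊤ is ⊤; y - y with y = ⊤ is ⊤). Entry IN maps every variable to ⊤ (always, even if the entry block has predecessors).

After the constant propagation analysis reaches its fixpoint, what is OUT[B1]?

Answer: {a: 4, b: ⊤, c: ⊤, d: ⊤, e: ⊤, f: -3}

Working:
Fixpoint table:
  B0:  IN=(all ⊤)  OUT={f:-3; rest ⊤}
  B1:  IN={f:-3; rest ⊤}  OUT={a:4, f:-3; rest ⊤}
  B2:  IN={f:-3; rest ⊤}  OUT={f:-3; rest ⊤}
  B3:  IN={f:-3; rest ⊤}  OUT={f:-3; rest ⊤}
  B4:  IN={f:-3; rest ⊤}  OUT={e:-3, f:-3; rest ⊤}
  B5:  IN={f:-3; rest ⊤}  OUT={b:4, c:1, f:-3; rest ⊤}
  B6:  IN={b:4, c:1, f:-3; rest ⊤}  OUT={a:0, b:-3, c:1, f:-3; rest ⊤}
  B7:  IN={a:0, b:-3, c:1, f:-3; rest ⊤}  OUT={a:0, b:-3, c:1, f:4; rest ⊤}

Merge at B1: IN[B1] = OUT[B0] ⊔ OUT[B2] = {a: ⊤, b: ⊤, c: ⊤, d: ⊤, e: ⊤, f: -3}
Applying B1's transfer function to that IN value gives OUT[B1] (row B1 above).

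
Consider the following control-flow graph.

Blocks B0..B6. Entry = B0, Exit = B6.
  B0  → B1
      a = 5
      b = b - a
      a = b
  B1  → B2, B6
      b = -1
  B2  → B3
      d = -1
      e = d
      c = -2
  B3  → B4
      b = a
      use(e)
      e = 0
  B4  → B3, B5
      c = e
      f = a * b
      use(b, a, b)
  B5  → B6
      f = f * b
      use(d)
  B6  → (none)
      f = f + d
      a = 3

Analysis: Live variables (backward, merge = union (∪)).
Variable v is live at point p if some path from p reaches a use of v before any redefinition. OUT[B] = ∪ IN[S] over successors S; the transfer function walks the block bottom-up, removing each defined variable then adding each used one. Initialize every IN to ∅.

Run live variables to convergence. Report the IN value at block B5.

Answer: {b, d, f}

Working:
Converged values:
  B0:  IN={b, d, f}  OUT={a, d, f}
  B1:  IN={a, d, f}  OUT={a, d, f}
  B2:  IN={a}  OUT={a, d, e}
  B3:  IN={a, d, e}  OUT={a, b, d, e}
  B4:  IN={a, b, d, e}  OUT={a, b, d, e, f}
  B5:  IN={b, d, f}  OUT={d, f}
  B6:  IN={d, f}  OUT={}

Merge at B5: OUT[B5] = IN[B6] = {d, f}
Applying B5's transfer function to that OUT value gives IN[B5] (row B5 above).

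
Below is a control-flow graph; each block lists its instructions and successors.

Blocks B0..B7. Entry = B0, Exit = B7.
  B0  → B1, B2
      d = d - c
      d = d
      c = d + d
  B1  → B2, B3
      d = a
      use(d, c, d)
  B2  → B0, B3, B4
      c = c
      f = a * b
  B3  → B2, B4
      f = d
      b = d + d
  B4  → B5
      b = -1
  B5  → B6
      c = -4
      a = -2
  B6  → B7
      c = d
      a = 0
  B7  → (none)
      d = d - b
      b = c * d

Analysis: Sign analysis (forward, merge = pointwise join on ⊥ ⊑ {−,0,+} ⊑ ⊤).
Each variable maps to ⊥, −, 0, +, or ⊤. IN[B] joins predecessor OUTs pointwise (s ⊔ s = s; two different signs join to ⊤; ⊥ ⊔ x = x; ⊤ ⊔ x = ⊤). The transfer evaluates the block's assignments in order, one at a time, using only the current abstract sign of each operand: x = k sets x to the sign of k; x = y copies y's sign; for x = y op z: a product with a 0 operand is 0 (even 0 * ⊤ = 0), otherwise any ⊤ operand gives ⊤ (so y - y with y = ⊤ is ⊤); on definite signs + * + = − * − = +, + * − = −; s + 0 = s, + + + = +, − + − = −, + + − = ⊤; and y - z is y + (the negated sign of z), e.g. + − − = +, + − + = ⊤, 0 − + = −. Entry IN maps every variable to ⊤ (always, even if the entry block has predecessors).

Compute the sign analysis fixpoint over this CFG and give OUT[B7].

Converged values:
  B0:  IN=(all ⊤)  OUT=(all ⊤)
  B1:  IN=(all ⊤)  OUT=(all ⊤)
  B2:  IN=(all ⊤)  OUT=(all ⊤)
  B3:  IN=(all ⊤)  OUT=(all ⊤)
  B4:  IN=(all ⊤)  OUT={b:-; rest ⊤}
  B5:  IN={b:-; rest ⊤}  OUT={a:-, b:-, c:-; rest ⊤}
  B6:  IN={a:-, b:-, c:-; rest ⊤}  OUT={a:0, b:-; rest ⊤}
  B7:  IN={a:0, b:-; rest ⊤}  OUT={a:0; rest ⊤}

Merge at B7: IN[B7] = OUT[B6] = {a: 0, b: -, c: ⊤, d: ⊤, e: ⊤, f: ⊤}
Applying B7's transfer function to that IN value gives OUT[B7] (row B7 above).

Answer: {a: 0, b: ⊤, c: ⊤, d: ⊤, e: ⊤, f: ⊤}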